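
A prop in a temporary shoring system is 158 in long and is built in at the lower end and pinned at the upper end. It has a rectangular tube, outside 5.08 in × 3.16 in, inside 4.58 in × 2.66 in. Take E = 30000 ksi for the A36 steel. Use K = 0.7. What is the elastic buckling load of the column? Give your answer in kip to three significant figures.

P_cr ≈ 149 kip

Weak-axis I_min = (h_o·b_o³ − h_i·b_i³)/12 with b_o = 3.16, b_i = 2.660 in (shorter outer/inner sides).
I_min = (5.08×3.16³ − 4.580×2.660³)/12 = 6.175 in⁴
Effective length L_e = K·L = 0.7 × 158 = 110.6 in
P_cr = π²EI / L_e² = π² × 30000×10³ × 6.175 / 110.6² = 1.495×10^5 lb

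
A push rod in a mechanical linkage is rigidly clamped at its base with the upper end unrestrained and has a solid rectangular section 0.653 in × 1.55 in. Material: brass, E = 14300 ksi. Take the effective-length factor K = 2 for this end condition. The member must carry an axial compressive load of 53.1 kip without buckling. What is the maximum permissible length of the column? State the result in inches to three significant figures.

L_max ≈ 4.89 in

Buckling occurs about the weak axis: I_min = h·b³/12 with b = 0.653 in (the shorter side).
I_min = 1.55×0.653³/12 = 3.597×10^-2 in⁴
At the buckling limit P_cr = P = 5.310×10^4 lb
From P_cr = π²EI/(K·L)²:  L = (1/K)·√(π²EI/P_cr) = (1/2)·√(π²×1.43×10^7×3.597×10^-2/5.310×10^4)
L = 4.89 in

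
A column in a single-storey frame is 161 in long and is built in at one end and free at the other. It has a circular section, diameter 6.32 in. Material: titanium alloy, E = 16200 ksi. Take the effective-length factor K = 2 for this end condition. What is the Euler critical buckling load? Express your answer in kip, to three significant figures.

P_cr ≈ 121 kip

I = πd⁴/64 = π×6.32⁴/64 = 78.31 in⁴
Effective length L_e = K·L = 2 × 161 = 322.0 in
P_cr = π²EI / L_e² = π² × 16200×10³ × 78.31 / 322.0² = 1.208×10^5 lb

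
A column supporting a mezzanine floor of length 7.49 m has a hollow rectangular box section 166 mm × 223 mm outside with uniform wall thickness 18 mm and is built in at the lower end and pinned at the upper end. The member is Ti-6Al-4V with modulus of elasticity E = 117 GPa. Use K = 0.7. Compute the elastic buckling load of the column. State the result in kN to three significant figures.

P_cr ≈ 2130 kN

Inner dimensions: h_i = 223 − 2×18 = 187.0 mm, b_i = 166 − 2×18 = 130.0 mm
Weak-axis I_min = (h_o·b_o³ − h_i·b_i³)/12 with b_o = 166, b_i = 130.0 mm (shorter outer/inner sides).
I_min = (223×166³ − 187.0×130.0³)/12 = 5.077×10^7 mm⁴
I = 5.077×10^7 mm⁴ = 5.077×10^-5 m⁴
Effective length L_e = K·L = 0.7 × 7.49 = 5.243 m
P_cr = π²EI / L_e² = π² × 117×10⁹ × 5.077×10^-5 / 5.243² = 2.133×10^6 N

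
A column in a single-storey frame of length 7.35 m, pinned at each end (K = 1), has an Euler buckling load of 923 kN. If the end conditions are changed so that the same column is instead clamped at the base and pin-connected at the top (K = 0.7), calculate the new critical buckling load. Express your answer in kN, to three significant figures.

P_cr ∝ 1/K², so P_cr,new = P_cr,old × (K_old/K_new)² = 923 × (1/0.7)²
= 923 × 2.041 = 1880 kN

P_cr ≈ 1880 kN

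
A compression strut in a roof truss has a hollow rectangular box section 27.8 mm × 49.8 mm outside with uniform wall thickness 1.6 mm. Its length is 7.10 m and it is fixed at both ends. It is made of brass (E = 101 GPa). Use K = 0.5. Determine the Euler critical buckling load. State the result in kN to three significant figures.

Inner dimensions: h_i = 49.8 − 2×1.6 = 46.60 mm, b_i = 27.8 − 2×1.6 = 24.60 mm
Weak-axis I_min = (h_o·b_o³ − h_i·b_i³)/12 with b_o = 27.8, b_i = 24.60 mm (shorter outer/inner sides).
I_min = (49.8×27.8³ − 46.60×24.60³)/12 = 3.135×10^4 mm⁴
I = 3.135×10^4 mm⁴ = 3.135×10^-8 m⁴
Effective length L_e = K·L = 0.5 × 7.10 = 3.550 m
P_cr = π²EI / L_e² = π² × 101×10⁹ × 3.135×10^-8 / 3.550² = 2.480×10^3 N

P_cr ≈ 2.48 kN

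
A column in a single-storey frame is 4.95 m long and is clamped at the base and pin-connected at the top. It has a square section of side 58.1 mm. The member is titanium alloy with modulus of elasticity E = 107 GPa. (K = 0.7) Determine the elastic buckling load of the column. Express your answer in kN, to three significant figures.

I = a⁴/12 = 58.1⁴/12 = 9.496×10^5 mm⁴
I = 9.496×10^5 mm⁴ = 9.496×10^-7 m⁴
Effective length L_e = K·L = 0.7 × 4.95 = 3.465 m
P_cr = π²EI / L_e² = π² × 107×10⁹ × 9.496×10^-7 / 3.465² = 8.352×10^4 N

P_cr ≈ 83.5 kN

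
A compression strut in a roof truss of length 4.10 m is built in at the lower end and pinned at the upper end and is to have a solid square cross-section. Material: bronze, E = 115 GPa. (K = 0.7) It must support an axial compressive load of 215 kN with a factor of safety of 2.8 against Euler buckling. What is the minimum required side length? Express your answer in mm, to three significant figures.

Required P_cr = n·P = 2.8 × 215 = 602.0 kN
L_e = K·L = 0.7 × 4.10 = 2.870 m
Required I = P_cr·L_e²/(π²E) = 6.020×10^5 × 2.870² / (π² × 1.15×10^11) = 4.369×10^-6 m⁴
I_req = 4.369×10^6 mm⁴
Solid square: I = a⁴/12  ⇒  a = (12I)^(1/4) = (12×4.369×10^6)^(1/4) = 85.1 mm

a ≈ 85.1 mm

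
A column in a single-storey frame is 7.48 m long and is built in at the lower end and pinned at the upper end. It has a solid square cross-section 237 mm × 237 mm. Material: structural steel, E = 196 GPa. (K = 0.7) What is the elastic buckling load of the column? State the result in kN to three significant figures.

I = a⁴/12 = 237⁴/12 = 2.629×10^8 mm⁴
I = 2.629×10^8 mm⁴ = 2.629×10^-4 m⁴
Effective length L_e = K·L = 0.7 × 7.48 = 5.236 m
P_cr = π²EI / L_e² = π² × 196×10⁹ × 2.629×10^-4 / 5.236² = 1.855×10^7 N

P_cr ≈ 18600 kN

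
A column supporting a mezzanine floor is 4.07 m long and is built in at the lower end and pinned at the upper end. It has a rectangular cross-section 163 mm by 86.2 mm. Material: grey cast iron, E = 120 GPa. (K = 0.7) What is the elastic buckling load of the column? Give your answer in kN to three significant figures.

P_cr ≈ 1270 kN

Buckling occurs about the weak axis: I_min = h·b³/12 with b = 86.2 mm (the shorter side).
I_min = 163×86.2³/12 = 8.700×10^6 mm⁴
I = 8.700×10^6 mm⁴ = 8.700×10^-6 m⁴
Effective length L_e = K·L = 0.7 × 4.07 = 2.849 m
P_cr = π²EI / L_e² = π² × 120×10⁹ × 8.700×10^-6 / 2.849² = 1.269×10^6 N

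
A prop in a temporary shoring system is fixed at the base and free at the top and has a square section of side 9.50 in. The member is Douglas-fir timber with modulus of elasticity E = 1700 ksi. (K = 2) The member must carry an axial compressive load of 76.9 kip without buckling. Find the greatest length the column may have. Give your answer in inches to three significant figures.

L_max ≈ 192 in

I = a⁴/12 = 9.50⁴/12 = 678.8 in⁴
At the buckling limit P_cr = P = 7.690×10^4 lb
From P_cr = π²EI/(K·L)²:  L = (1/K)·√(π²EI/P_cr) = (1/2)·√(π²×1.70×10^6×678.8/7.690×10^4)
L = 192 in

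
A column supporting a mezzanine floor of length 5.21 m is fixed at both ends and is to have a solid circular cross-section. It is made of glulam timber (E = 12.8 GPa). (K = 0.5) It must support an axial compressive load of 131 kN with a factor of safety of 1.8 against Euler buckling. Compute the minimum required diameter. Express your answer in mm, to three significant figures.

d ≈ 127 mm

Required P_cr = n·P = 1.8 × 131 = 235.8 kN
L_e = K·L = 0.5 × 5.21 = 2.605 m
Required I = P_cr·L_e²/(π²E) = 2.358×10^5 × 2.605² / (π² × 1.28×10^10) = 1.267×10^-5 m⁴
I_req = 1.267×10^7 mm⁴
Solid circle: I = πd⁴/64  ⇒  d = (64I/π)^(1/4) = (64×1.267×10^7/π)^(1/4) = 127 mm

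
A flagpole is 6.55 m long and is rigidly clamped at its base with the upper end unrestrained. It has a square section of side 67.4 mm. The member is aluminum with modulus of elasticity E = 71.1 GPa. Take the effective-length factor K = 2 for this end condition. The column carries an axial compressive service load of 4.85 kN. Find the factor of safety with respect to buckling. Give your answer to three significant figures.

I = a⁴/12 = 67.4⁴/12 = 1.720×10^6 mm⁴
I = 1.720×10^6 mm⁴ = 1.720×10^-6 m⁴
Effective length L_e = K·L = 2 × 6.55 = 13.10 m
P_cr = π²EI / L_e² = π² × 71.1×10⁹ × 1.720×10^-6 / 13.10² = 7.032×10^3 N
Factor of safety n = P_cr / P = 7.0321 / 4.85 = 1.45

n ≈ 1.45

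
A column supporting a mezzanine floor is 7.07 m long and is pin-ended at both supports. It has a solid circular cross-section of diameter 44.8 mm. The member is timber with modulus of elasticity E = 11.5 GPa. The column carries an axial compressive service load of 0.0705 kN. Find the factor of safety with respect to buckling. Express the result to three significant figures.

n ≈ 6.37

I = πd⁴/64 = π×44.8⁴/64 = 1.977×10^5 mm⁴
I = 1.977×10^5 mm⁴ = 1.977×10^-7 m⁴
Effective length L_e = K·L = 1 × 7.07 = 7.070 m
P_cr = π²EI / L_e² = π² × 11.5×10⁹ × 1.977×10^-7 / 7.070² = 449.0 N
Factor of safety n = P_cr / P = 0.44899 / 0.0705 = 6.37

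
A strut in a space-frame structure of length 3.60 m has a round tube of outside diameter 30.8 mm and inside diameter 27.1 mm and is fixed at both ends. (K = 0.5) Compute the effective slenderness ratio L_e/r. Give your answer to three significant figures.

λ ≈ 176

d_o = 30.8 mm, d_i = 27.1 mm
I = π(d_o⁴ − d_i⁴)/64 = π(30.8⁴ − 27.10⁴)/64 = 1.770×10^4 mm⁴
A = 168.3 mm²;  r_min = √(I/A) = √(1.770×10^4/168.3) = 10.26 mm
L_e = K·L = 0.5 × 3.60 m = 1.800 m = 1800.0 mm
λ = L_e / r_min = 1800.0 / 10.26 = 176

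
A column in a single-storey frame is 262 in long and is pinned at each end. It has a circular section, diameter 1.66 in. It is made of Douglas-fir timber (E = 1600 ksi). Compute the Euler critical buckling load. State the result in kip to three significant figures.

P_cr ≈ 0.0857 kip

I = πd⁴/64 = π×1.66⁴/64 = 0.3727 in⁴
Effective length L_e = K·L = 1 × 262 = 262.0 in
P_cr = π²EI / L_e² = π² × 1600×10³ × 0.3727 / 262.0² = 85.75 lb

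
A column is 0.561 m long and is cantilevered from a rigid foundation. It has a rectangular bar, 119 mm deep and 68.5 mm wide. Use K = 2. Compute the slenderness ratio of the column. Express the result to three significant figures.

λ ≈ 56.7

For a rectangle r_min = b/√12 = 68.5/√12 = 19.77 mm
L_e = K·L = 2 × 0.561 m = 1.122 m = 1122.0 mm
λ = L_e / r_min = 1122.0 / 19.77 = 56.7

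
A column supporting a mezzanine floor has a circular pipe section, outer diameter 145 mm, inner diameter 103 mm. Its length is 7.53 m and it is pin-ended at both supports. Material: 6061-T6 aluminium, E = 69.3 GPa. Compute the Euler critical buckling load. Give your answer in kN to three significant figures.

d_o = 145 mm, d_i = 103 mm
I = π(d_o⁴ − d_i⁴)/64 = π(145⁴ − 103.0⁴)/64 = 1.617×10^7 mm⁴
I = 1.617×10^7 mm⁴ = 1.617×10^-5 m⁴
Effective length L_e = K·L = 1 × 7.53 = 7.530 m
P_cr = π²EI / L_e² = π² × 69.3×10⁹ × 1.617×10^-5 / 7.530² = 1.951×10^5 N

P_cr ≈ 195 kN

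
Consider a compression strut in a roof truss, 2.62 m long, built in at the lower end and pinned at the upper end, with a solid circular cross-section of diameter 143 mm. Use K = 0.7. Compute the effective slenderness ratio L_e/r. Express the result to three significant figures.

For a solid circle r = d/4 = 143/4 = 35.75 mm
L_e = K·L = 0.7 × 2.62 m = 1.834 m = 1834.0 mm
λ = L_e / r_min = 1834.0 / 35.75 = 51.3

λ ≈ 51.3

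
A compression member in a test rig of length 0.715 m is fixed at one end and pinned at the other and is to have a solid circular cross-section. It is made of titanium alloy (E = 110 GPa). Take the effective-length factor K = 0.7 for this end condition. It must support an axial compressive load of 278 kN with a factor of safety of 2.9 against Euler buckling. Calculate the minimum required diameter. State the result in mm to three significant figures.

Required P_cr = n·P = 2.9 × 278 = 806.2 kN
L_e = K·L = 0.7 × 0.715 = 0.5005 m
Required I = P_cr·L_e²/(π²E) = 8.062×10^5 × 0.5005² / (π² × 1.10×10^11) = 1.860×10^-7 m⁴
I_req = 1.860×10^5 mm⁴
Solid circle: I = πd⁴/64  ⇒  d = (64I/π)^(1/4) = (64×1.860×10^5/π)^(1/4) = 44.1 mm

d ≈ 44.1 mm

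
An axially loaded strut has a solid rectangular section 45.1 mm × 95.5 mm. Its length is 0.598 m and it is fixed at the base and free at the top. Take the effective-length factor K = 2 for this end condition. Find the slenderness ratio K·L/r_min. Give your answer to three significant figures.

Buckling occurs about the weak axis: I_min = h·b³/12 with b = 45.1 mm (the shorter side).
I_min = 95.5×45.1³/12 = 7.300×10^5 mm⁴
A = 4.307×10^3 mm²;  r_min = √(I/A) = √(7.300×10^5/4.307×10^3) = 13.02 mm
L_e = K·L = 2 × 0.598 m = 1.196 m = 1196.0 mm
λ = L_e / r_min = 1196.0 / 13.02 = 91.9

λ ≈ 91.9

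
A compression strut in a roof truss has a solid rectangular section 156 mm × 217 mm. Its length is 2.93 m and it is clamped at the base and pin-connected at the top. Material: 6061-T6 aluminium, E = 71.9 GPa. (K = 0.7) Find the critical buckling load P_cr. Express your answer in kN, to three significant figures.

Buckling occurs about the weak axis: I_min = h·b³/12 with b = 156 mm (the shorter side).
I_min = 217×156³/12 = 6.865×10^7 mm⁴
I = 6.865×10^7 mm⁴ = 6.865×10^-5 m⁴
Effective length L_e = K·L = 0.7 × 2.93 = 2.051 m
P_cr = π²EI / L_e² = π² × 71.9×10⁹ × 6.865×10^-5 / 2.051² = 1.158×10^7 N

P_cr ≈ 11600 kN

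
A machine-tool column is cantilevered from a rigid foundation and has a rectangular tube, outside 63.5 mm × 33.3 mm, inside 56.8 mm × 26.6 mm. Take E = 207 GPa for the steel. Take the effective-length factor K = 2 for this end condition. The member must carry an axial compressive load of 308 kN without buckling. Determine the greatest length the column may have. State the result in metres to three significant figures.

Weak-axis I_min = (h_o·b_o³ − h_i·b_i³)/12 with b_o = 33.3, b_i = 26.60 mm (shorter outer/inner sides).
I_min = (63.5×33.3³ − 56.80×26.60³)/12 = 1.063×10^5 mm⁴
I = 1.063×10^-7 m⁴
At the buckling limit P_cr = P = 3.080×10^5 N
From P_cr = π²EI/(K·L)²:  L = (1/K)·√(π²EI/P_cr) = (1/2)·√(π²×2.07×10^11×1.063×10^-7/3.080×10^5)
L = 0.420 m

L_max ≈ 0.420 m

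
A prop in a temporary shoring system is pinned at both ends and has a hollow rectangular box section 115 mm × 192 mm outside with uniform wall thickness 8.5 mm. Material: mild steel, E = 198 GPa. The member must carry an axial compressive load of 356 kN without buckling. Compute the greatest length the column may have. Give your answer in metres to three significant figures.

L_max ≈ 7.63 m

Inner dimensions: h_i = 192 − 2×8.5 = 175.0 mm, b_i = 115 − 2×8.5 = 98.00 mm
Weak-axis I_min = (h_o·b_o³ − h_i·b_i³)/12 with b_o = 115, b_i = 98.00 mm (shorter outer/inner sides).
I_min = (192×115³ − 175.0×98.00³)/12 = 1.061×10^7 mm⁴
I = 1.061×10^-5 m⁴
At the buckling limit P_cr = P = 3.560×10^5 N
From P_cr = π²EI/(K·L)²:  L = (1/K)·√(π²EI/P_cr) = (1/1)·√(π²×1.98×10^11×1.061×10^-5/3.560×10^5)
L = 7.63 m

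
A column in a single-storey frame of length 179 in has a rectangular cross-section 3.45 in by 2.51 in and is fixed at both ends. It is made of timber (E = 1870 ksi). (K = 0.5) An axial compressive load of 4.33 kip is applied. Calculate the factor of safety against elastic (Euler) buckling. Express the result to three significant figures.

n ≈ 2.42

Buckling occurs about the weak axis: I_min = h·b³/12 with b = 2.51 in (the shorter side).
I_min = 3.45×2.51³/12 = 4.546 in⁴
Effective length L_e = K·L = 0.5 × 179 = 89.50 in
P_cr = π²EI / L_e² = π² × 1870×10³ × 4.546 / 89.50² = 1.048×10^4 lb
Factor of safety n = P_cr / P = 10.475 / 4.33 = 2.42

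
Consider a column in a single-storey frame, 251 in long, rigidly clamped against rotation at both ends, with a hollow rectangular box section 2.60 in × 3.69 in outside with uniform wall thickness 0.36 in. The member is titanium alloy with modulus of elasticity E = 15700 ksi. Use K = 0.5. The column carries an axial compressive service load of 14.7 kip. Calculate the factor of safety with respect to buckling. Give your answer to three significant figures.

Inner dimensions: h_i = 3.69 − 2×0.36 = 2.970 in, b_i = 2.60 − 2×0.36 = 1.880 in
Weak-axis I_min = (h_o·b_o³ − h_i·b_i³)/12 with b_o = 2.60, b_i = 1.880 in (shorter outer/inner sides).
I_min = (3.69×2.60³ − 2.970×1.880³)/12 = 3.760 in⁴
Effective length L_e = K·L = 0.5 × 251 = 125.5 in
P_cr = π²EI / L_e² = π² × 15700×10³ × 3.760 / 125.5² = 3.699×10^4 lb
Factor of safety n = P_cr / P = 36.992 / 14.7 = 2.52

n ≈ 2.52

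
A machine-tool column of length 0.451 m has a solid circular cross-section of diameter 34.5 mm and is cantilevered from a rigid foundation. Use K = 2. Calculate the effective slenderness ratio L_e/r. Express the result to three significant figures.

For a solid circle r = d/4 = 34.5/4 = 8.625 mm
L_e = K·L = 2 × 0.451 m = 0.9020 m = 902.00 mm
λ = L_e / r_min = 902.00 / 8.625 = 105

λ ≈ 105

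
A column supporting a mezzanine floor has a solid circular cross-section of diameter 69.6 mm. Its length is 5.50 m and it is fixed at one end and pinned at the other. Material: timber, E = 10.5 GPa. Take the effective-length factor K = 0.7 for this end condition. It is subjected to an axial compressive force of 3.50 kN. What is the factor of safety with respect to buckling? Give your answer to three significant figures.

n ≈ 2.30

I = πd⁴/64 = π×69.6⁴/64 = 1.152×10^6 mm⁴
I = 1.152×10^6 mm⁴ = 1.152×10^-6 m⁴
Effective length L_e = K·L = 0.7 × 5.50 = 3.850 m
P_cr = π²EI / L_e² = π² × 10.5×10⁹ × 1.152×10^-6 / 3.850² = 8.053×10^3 N
Factor of safety n = P_cr / P = 8.0533 / 3.50 = 2.30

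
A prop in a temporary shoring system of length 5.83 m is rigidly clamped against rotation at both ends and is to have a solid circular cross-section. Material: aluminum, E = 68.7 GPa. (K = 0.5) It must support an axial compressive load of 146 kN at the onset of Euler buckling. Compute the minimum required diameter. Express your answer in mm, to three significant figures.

L_e = K·L = 0.5 × 5.83 = 2.915 m
Required I = P_cr·L_e²/(π²E) = 1.460×10^5 × 2.915² / (π² × 6.87×10^10) = 1.830×10^-6 m⁴
I_req = 1.830×10^6 mm⁴
Solid circle: I = πd⁴/64  ⇒  d = (64I/π)^(1/4) = (64×1.830×10^6/π)^(1/4) = 78.1 mm

d ≈ 78.1 mm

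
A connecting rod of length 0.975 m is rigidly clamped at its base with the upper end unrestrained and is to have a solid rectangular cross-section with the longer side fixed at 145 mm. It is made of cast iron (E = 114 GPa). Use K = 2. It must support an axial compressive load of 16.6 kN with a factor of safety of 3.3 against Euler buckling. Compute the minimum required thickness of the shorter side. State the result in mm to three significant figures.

b ≈ 24.8 mm

Required P_cr = n·P = 3.3 × 16.6 = 54.78 kN
L_e = K·L = 2 × 0.975 = 1.950 m
Required I = P_cr·L_e²/(π²E) = 5.478×10^4 × 1.950² / (π² × 1.14×10^11) = 1.851×10^-7 m⁴
I_req = 1.851×10^5 mm⁴
Rectangle, weak axis: I_min = h·b³/12 with h = 145 mm fixed  ⇒  b = (12I/h)^(1/3) = 24.8 mm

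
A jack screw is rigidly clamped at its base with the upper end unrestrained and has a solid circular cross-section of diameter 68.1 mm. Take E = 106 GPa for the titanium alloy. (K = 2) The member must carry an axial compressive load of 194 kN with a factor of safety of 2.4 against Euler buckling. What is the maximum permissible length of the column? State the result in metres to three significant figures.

L_max ≈ 0.770 m

I = πd⁴/64 = π×68.1⁴/64 = 1.056×10^6 mm⁴
I = 1.056×10^-6 m⁴
Required critical load P_cr = n·P = 2.4 × 194 = 465.6 kN = 4.656×10^5 N
From P_cr = π²EI/(K·L)²:  L = (1/K)·√(π²EI/P_cr) = (1/2)·√(π²×1.06×10^11×1.056×10^-6/4.656×10^5)
L = 0.770 m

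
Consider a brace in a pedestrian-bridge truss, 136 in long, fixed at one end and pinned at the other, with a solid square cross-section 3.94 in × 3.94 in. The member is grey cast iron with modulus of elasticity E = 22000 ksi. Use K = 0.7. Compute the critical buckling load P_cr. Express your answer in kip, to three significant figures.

I = a⁴/12 = 3.94⁴/12 = 20.08 in⁴
Effective length L_e = K·L = 0.7 × 136 = 95.20 in
P_cr = π²EI / L_e² = π² × 22000×10³ × 20.08 / 95.20² = 4.811×10^5 lb

P_cr ≈ 481 kip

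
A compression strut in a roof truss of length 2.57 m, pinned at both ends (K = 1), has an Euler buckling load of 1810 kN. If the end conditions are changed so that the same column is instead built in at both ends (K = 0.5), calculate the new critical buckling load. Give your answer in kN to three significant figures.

P_cr ∝ 1/K², so P_cr,new = P_cr,old × (K_old/K_new)² = 1810 × (1/0.5)²
= 1810 × 4.000 = 7240 kN

P_cr ≈ 7240 kN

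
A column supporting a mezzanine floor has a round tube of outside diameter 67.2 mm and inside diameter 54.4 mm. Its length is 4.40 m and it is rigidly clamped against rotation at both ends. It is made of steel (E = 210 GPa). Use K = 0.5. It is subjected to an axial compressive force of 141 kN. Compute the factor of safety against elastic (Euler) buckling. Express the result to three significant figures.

n ≈ 1.73

d_o = 67.2 mm, d_i = 54.4 mm
I = π(d_o⁴ − d_i⁴)/64 = π(67.2⁴ − 54.40⁴)/64 = 5.711×10^5 mm⁴
I = 5.711×10^5 mm⁴ = 5.711×10^-7 m⁴
Effective length L_e = K·L = 0.5 × 4.40 = 2.200 m
P_cr = π²EI / L_e² = π² × 210×10⁹ × 5.711×10^-7 / 2.200² = 2.446×10^5 N
Factor of safety n = P_cr / P = 244.57 / 141 = 1.73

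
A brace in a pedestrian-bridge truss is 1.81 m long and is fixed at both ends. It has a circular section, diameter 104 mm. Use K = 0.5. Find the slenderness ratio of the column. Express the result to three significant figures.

λ ≈ 34.8

For a solid circle r = d/4 = 104/4 = 26.00 mm
L_e = K·L = 0.5 × 1.81 m = 0.9050 m = 905.00 mm
λ = L_e / r_min = 905.00 / 26.00 = 34.8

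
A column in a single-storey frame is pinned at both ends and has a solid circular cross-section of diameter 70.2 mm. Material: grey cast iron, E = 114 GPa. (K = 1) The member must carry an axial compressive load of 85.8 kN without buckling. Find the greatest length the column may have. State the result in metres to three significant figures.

I = πd⁴/64 = π×70.2⁴/64 = 1.192×10^6 mm⁴
I = 1.192×10^-6 m⁴
At the buckling limit P_cr = P = 8.580×10^4 N
From P_cr = π²EI/(K·L)²:  L = (1/K)·√(π²EI/P_cr) = (1/1)·√(π²×1.14×10^11×1.192×10^-6/8.580×10^4)
L = 3.95 m

L_max ≈ 3.95 m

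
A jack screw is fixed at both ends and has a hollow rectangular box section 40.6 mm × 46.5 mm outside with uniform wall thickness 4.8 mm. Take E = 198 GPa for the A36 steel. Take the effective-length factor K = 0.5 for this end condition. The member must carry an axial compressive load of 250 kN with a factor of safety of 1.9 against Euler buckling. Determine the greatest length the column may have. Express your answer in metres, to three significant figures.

L_max ≈ 1.66 m

Inner dimensions: h_i = 46.5 − 2×4.8 = 36.90 mm, b_i = 40.6 − 2×4.8 = 31.00 mm
Weak-axis I_min = (h_o·b_o³ − h_i·b_i³)/12 with b_o = 40.6, b_i = 31.00 mm (shorter outer/inner sides).
I_min = (46.5×40.6³ − 36.90×31.00³)/12 = 1.677×10^5 mm⁴
I = 1.677×10^-7 m⁴
Required critical load P_cr = n·P = 1.9 × 250 = 475.0 kN = 4.750×10^5 N
From P_cr = π²EI/(K·L)²:  L = (1/K)·√(π²EI/P_cr) = (1/0.5)·√(π²×1.98×10^11×1.677×10^-7/4.750×10^5)
L = 1.66 m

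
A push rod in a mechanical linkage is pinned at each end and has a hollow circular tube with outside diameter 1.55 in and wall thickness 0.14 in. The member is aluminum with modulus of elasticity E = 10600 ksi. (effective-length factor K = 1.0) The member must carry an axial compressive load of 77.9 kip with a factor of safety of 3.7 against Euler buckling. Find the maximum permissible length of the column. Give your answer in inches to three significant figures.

L_max ≈ 7.52 in

Inner diameter d_i = 1.55 − 2×0.14 = 1.270 in
I = π(d_o⁴ − d_i⁴)/64 = π(1.55⁴ − 1.270⁴)/64 = 0.1556 in⁴
Required critical load P_cr = n·P = 3.7 × 77.9 = 288.2 kip = 2.882×10^5 lb
From P_cr = π²EI/(K·L)²:  L = (1/K)·√(π²EI/P_cr) = (1/1)·√(π²×1.06×10^7×0.1556/2.882×10^5)
L = 7.52 in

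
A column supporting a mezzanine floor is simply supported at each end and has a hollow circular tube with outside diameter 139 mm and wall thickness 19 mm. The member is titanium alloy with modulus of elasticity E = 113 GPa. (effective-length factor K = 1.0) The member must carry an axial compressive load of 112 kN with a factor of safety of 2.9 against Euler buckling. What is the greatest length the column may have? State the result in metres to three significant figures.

L_max ≈ 6.74 m

Inner diameter d_i = 139 − 2×19 = 101.0 mm
I = π(d_o⁴ − d_i⁴)/64 = π(139⁴ − 101.0⁴)/64 = 1.322×10^7 mm⁴
I = 1.322×10^-5 m⁴
Required critical load P_cr = n·P = 2.9 × 112 = 324.8 kN = 3.248×10^5 N
From P_cr = π²EI/(K·L)²:  L = (1/K)·√(π²EI/P_cr) = (1/1)·√(π²×1.13×10^11×1.322×10^-5/3.248×10^5)
L = 6.74 m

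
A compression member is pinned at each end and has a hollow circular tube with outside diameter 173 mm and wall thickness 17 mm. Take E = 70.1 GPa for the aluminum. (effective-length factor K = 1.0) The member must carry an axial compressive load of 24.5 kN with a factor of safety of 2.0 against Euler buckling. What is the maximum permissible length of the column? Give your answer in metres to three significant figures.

L_max ≈ 19.0 m

Inner diameter d_i = 173 − 2×17 = 139.0 mm
I = π(d_o⁴ − d_i⁴)/64 = π(173⁴ − 139.0⁴)/64 = 2.565×10^7 mm⁴
I = 2.565×10^-5 m⁴
Required critical load P_cr = n·P = 2.0 × 24.5 = 49.00 kN = 4.900×10^4 N
From P_cr = π²EI/(K·L)²:  L = (1/K)·√(π²EI/P_cr) = (1/1)·√(π²×7.01×10^10×2.565×10^-5/4.900×10^4)
L = 19.0 m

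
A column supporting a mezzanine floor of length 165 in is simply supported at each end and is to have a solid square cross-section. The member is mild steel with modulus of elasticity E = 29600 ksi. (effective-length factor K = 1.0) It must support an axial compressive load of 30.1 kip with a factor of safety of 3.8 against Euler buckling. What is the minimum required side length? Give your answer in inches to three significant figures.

a ≈ 3.36 in

Required P_cr = n·P = 3.8 × 30.1 = 114.4 kip
L_e = K·L = 1 × 165 = 165.0 in
Required I = P_cr·L_e²/(π²E) = 1.144×10^5 × 165.0² / (π² × 2.96×10^7) = 10.66 in⁴
Solid square: I = a⁴/12  ⇒  a = (12I)^(1/4) = (12×10.66)^(1/4) = 3.36 in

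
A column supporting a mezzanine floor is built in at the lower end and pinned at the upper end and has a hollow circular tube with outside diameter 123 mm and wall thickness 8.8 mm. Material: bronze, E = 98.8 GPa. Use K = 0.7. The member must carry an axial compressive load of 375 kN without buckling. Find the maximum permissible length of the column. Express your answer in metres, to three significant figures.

L_max ≈ 5.24 m

Inner diameter d_i = 123 − 2×8.8 = 105.4 mm
I = π(d_o⁴ − d_i⁴)/64 = π(123⁴ − 105.4⁴)/64 = 5.177×10^6 mm⁴
I = 5.177×10^-6 m⁴
At the buckling limit P_cr = P = 3.750×10^5 N
From P_cr = π²EI/(K·L)²:  L = (1/K)·√(π²EI/P_cr) = (1/0.7)·√(π²×9.88×10^10×5.177×10^-6/3.750×10^5)
L = 5.24 m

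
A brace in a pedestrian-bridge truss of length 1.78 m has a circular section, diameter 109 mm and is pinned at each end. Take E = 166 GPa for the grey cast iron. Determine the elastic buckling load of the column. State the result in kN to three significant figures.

I = πd⁴/64 = π×109⁴/64 = 6.929×10^6 mm⁴
I = 6.929×10^6 mm⁴ = 6.929×10^-6 m⁴
Effective length L_e = K·L = 1 × 1.78 = 1.780 m
P_cr = π²EI / L_e² = π² × 166×10⁹ × 6.929×10^-6 / 1.780² = 3.583×10^6 N

P_cr ≈ 3580 kN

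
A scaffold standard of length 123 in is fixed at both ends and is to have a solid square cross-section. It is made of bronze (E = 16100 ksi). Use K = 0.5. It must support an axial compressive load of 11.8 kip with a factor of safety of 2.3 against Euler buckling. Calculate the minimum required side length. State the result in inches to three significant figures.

a ≈ 1.67 in

Required P_cr = n·P = 2.3 × 11.8 = 27.14 kip
L_e = K·L = 0.5 × 123 = 61.50 in
Required I = P_cr·L_e²/(π²E) = 2.714×10^4 × 61.50² / (π² × 1.61×10^7) = 0.6460 in⁴
Solid square: I = a⁴/12  ⇒  a = (12I)^(1/4) = (12×0.6460)^(1/4) = 1.67 in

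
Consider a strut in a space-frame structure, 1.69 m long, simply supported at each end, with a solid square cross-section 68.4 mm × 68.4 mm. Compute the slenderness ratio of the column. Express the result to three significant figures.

λ ≈ 85.6

For a square r = a/√12 = 68.4/√12 = 19.75 mm
L_e = K·L = 1 × 1.69 m = 1.690 m = 1690.0 mm
λ = L_e / r_min = 1690.0 / 19.75 = 85.6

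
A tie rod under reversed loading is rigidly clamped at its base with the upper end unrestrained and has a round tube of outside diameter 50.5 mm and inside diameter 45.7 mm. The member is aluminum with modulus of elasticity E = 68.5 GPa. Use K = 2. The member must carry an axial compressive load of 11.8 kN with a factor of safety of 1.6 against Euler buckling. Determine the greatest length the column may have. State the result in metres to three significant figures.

d_o = 50.5 mm, d_i = 45.7 mm
I = π(d_o⁴ − d_i⁴)/64 = π(50.5⁴ − 45.70⁴)/64 = 1.051×10^5 mm⁴
I = 1.051×10^-7 m⁴
Required critical load P_cr = n·P = 1.6 × 11.8 = 18.88 kN = 1.888×10^4 N
From P_cr = π²EI/(K·L)²:  L = (1/K)·√(π²EI/P_cr) = (1/2)·√(π²×6.85×10^10×1.051×10^-7/1.888×10^4)
L = 0.970 m

L_max ≈ 0.970 m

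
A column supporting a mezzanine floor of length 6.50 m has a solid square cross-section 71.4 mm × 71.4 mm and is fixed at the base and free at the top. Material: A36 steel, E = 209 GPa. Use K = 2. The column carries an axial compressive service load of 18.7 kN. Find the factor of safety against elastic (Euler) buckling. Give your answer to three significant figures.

I = a⁴/12 = 71.4⁴/12 = 2.166×10^6 mm⁴
I = 2.166×10^6 mm⁴ = 2.166×10^-6 m⁴
Effective length L_e = K·L = 2 × 6.50 = 13.00 m
P_cr = π²EI / L_e² = π² × 209×10⁹ × 2.166×10^-6 / 13.00² = 2.643×10^4 N
Factor of safety n = P_cr / P = 26.434 / 18.7 = 1.41

n ≈ 1.41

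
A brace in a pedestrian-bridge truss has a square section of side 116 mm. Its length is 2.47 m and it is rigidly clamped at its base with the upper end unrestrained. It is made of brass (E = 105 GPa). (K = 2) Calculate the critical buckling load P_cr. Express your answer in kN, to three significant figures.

I = a⁴/12 = 116⁴/12 = 1.509×10^7 mm⁴
I = 1.509×10^7 mm⁴ = 1.509×10^-5 m⁴
Effective length L_e = K·L = 2 × 2.47 = 4.940 m
P_cr = π²EI / L_e² = π² × 105×10⁹ × 1.509×10^-5 / 4.940² = 6.407×10^5 N

P_cr ≈ 641 kN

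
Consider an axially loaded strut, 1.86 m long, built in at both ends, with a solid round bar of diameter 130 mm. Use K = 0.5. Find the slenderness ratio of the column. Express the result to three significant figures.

For a solid circle r = d/4 = 130/4 = 32.50 mm
L_e = K·L = 0.5 × 1.86 m = 0.9300 m = 930.00 mm
λ = L_e / r_min = 930.00 / 32.50 = 28.6

λ ≈ 28.6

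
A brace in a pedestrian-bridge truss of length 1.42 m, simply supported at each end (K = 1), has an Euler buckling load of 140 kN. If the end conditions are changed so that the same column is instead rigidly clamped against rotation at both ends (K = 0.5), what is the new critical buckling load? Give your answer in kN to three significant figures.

P_cr ∝ 1/K², so P_cr,new = P_cr,old × (K_old/K_new)² = 140 × (1/0.5)²
= 140 × 4.000 = 560 kN

P_cr ≈ 560 kN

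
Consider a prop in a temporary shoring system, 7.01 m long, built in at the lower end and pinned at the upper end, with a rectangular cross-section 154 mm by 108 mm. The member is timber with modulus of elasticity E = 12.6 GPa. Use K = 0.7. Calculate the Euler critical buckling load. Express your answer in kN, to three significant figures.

Buckling occurs about the weak axis: I_min = h·b³/12 with b = 108 mm (the shorter side).
I_min = 154×108³/12 = 1.617×10^7 mm⁴
I = 1.617×10^7 mm⁴ = 1.617×10^-5 m⁴
Effective length L_e = K·L = 0.7 × 7.01 = 4.907 m
P_cr = π²EI / L_e² = π² × 12.6×10⁹ × 1.617×10^-5 / 4.907² = 8.349×10^4 N

P_cr ≈ 83.5 kN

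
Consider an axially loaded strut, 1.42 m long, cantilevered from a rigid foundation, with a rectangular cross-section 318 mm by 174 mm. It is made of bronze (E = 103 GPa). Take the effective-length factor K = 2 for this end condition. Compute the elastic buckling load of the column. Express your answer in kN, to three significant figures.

Buckling occurs about the weak axis: I_min = h·b³/12 with b = 174 mm (the shorter side).
I_min = 318×174³/12 = 1.396×10^8 mm⁴
I = 1.396×10^8 mm⁴ = 1.396×10^-4 m⁴
Effective length L_e = K·L = 2 × 1.42 = 2.840 m
P_cr = π²EI / L_e² = π² × 103×10⁹ × 1.396×10^-4 / 2.840² = 1.760×10^7 N

P_cr ≈ 17600 kN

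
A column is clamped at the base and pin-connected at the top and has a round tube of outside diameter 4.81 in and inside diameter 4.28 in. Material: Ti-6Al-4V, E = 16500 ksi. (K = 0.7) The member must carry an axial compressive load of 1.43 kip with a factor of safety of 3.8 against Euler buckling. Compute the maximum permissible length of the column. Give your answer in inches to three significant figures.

L_max ≈ 774 in

d_o = 4.81 in, d_i = 4.28 in
I = π(d_o⁴ − d_i⁴)/64 = π(4.81⁴ − 4.280⁴)/64 = 9.804 in⁴
Required critical load P_cr = n·P = 3.8 × 1.43 = 5.434 kip = 5.434×10^3 lb
From P_cr = π²EI/(K·L)²:  L = (1/K)·√(π²EI/P_cr) = (1/0.7)·√(π²×1.65×10^7×9.804/5.434×10^3)
L = 774 in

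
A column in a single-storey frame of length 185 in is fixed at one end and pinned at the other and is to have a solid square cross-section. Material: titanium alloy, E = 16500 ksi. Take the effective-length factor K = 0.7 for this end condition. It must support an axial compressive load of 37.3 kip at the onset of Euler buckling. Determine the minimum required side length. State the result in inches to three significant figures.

L_e = K·L = 0.7 × 185 = 129.5 in
Required I = P_cr·L_e²/(π²E) = 3.730×10^4 × 129.5² / (π² × 1.65×10^7) = 3.841 in⁴
Solid square: I = a⁴/12  ⇒  a = (12I)^(1/4) = (12×3.841)^(1/4) = 2.61 in

a ≈ 2.61 in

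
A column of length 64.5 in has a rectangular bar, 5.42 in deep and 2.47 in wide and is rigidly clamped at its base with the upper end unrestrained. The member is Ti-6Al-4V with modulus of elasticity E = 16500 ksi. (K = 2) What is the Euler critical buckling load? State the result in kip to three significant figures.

P_cr ≈ 66.6 kip

Buckling occurs about the weak axis: I_min = h·b³/12 with b = 2.47 in (the shorter side).
I_min = 5.42×2.47³/12 = 6.806 in⁴
Effective length L_e = K·L = 2 × 64.5 = 129.0 in
P_cr = π²EI / L_e² = π² × 16500×10³ × 6.806 / 129.0² = 6.661×10^4 lb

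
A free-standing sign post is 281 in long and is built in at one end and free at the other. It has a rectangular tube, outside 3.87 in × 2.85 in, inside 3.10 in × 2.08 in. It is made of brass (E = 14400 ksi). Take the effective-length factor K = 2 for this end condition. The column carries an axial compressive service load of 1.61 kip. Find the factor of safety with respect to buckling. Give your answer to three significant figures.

Weak-axis I_min = (h_o·b_o³ − h_i·b_i³)/12 with b_o = 2.85, b_i = 2.080 in (shorter outer/inner sides).
I_min = (3.87×2.85³ − 3.100×2.080³)/12 = 5.141 in⁴
Effective length L_e = K·L = 2 × 281 = 562.0 in
P_cr = π²EI / L_e² = π² × 14400×10³ × 5.141 / 562.0² = 2.313×10^3 lb
Factor of safety n = P_cr / P = 2.3133 / 1.61 = 1.44

n ≈ 1.44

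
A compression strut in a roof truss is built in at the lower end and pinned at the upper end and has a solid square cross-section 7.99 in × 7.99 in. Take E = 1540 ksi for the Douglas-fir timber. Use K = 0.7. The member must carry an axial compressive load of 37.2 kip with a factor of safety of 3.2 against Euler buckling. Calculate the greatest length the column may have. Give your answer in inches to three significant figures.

I = a⁴/12 = 7.99⁴/12 = 339.6 in⁴
Required critical load P_cr = n·P = 3.2 × 37.2 = 119.0 kip = 1.190×10^5 lb
From P_cr = π²EI/(K·L)²:  L = (1/K)·√(π²EI/P_cr) = (1/0.7)·√(π²×1.54×10^6×339.6/1.190×10^5)
L = 297 in

L_max ≈ 297 in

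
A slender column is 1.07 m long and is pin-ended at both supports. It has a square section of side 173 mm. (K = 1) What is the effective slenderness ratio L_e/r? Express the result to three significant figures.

λ ≈ 21.4

For a square r = a/√12 = 173/√12 = 49.94 mm
L_e = K·L = 1 × 1.07 m = 1.070 m = 1070.0 mm
λ = L_e / r_min = 1070.0 / 49.94 = 21.4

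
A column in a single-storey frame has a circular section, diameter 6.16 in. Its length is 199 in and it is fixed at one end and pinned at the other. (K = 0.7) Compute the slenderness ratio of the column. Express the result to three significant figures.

I = πd⁴/64 = π×6.16⁴/64 = 70.68 in⁴
A = 29.80 in²;  r_min = √(I/A) = √(70.68/29.80) = 1.540 in
L_e = K·L = 0.7 × 199 = 139.3 in
λ = L_e / r_min = 139.30 / 1.540 = 90.5

λ ≈ 90.5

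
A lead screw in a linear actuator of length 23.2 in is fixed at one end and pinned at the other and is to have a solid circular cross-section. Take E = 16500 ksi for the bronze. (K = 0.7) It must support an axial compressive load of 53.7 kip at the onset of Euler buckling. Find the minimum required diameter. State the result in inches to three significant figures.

L_e = K·L = 0.7 × 23.2 = 16.24 in
Required I = P_cr·L_e²/(π²E) = 5.370×10^4 × 16.24² / (π² × 1.65×10^7) = 8.697×10^-2 in⁴
Solid circle: I = πd⁴/64  ⇒  d = (64I/π)^(1/4) = (64×8.697×10^-2/π)^(1/4) = 1.15 in

d ≈ 1.15 in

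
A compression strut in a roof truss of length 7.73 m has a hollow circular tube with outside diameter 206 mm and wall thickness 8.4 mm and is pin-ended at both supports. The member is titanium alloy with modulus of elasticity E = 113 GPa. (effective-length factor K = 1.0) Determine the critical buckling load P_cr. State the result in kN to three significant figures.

Inner diameter d_i = 206 − 2×8.4 = 189.2 mm
I = π(d_o⁴ − d_i⁴)/64 = π(206⁴ − 189.2⁴)/64 = 2.550×10^7 mm⁴
I = 2.550×10^7 mm⁴ = 2.550×10^-5 m⁴
Effective length L_e = K·L = 1 × 7.73 = 7.730 m
P_cr = π²EI / L_e² = π² × 113×10⁹ × 2.550×10^-5 / 7.730² = 4.759×10^5 N

P_cr ≈ 476 kN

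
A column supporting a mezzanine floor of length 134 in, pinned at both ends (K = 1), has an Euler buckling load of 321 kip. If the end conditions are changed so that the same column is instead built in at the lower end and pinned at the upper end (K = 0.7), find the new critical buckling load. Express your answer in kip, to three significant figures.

P_cr ∝ 1/K², so P_cr,new = P_cr,old × (K_old/K_new)² = 321 × (1/0.7)²
= 321 × 2.041 = 655 kip

P_cr ≈ 655 kip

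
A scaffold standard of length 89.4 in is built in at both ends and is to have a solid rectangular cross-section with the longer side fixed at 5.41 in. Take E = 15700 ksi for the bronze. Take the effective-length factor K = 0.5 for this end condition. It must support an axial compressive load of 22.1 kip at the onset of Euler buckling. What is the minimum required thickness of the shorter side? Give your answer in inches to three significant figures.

b ≈ 0.858 in

L_e = K·L = 0.5 × 89.4 = 44.70 in
Required I = P_cr·L_e²/(π²E) = 2.210×10^4 × 44.70² / (π² × 1.57×10^7) = 0.2850 in⁴
Rectangle, weak axis: I_min = h·b³/12 with h = 5.41 in fixed  ⇒  b = (12I/h)^(1/3) = 0.858 in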